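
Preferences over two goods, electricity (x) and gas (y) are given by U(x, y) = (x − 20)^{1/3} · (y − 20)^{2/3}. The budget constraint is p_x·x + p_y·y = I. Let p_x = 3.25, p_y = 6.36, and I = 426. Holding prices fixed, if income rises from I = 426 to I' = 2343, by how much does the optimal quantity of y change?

Δy* = 200.9434

Let x' = x−20, y' = y−20. MRS = (1/2)·y'/x' = p_x/p_y.
After buying the subsistence bundle (20, 20), a share 1/3 of the remaining income goes to x: x* = 20 + 1/3·(I − 20p_x − 20p_y)/p_x.
Discretionary income = 426 − 20·3.25 − 20·6.36 = 233.8; y* = 20 + 2/3·233.8/6.36 = 44.5073.
At I' = 2343: y* = 245.4507. Change: 245.4507 − 44.5073 = 200.9434.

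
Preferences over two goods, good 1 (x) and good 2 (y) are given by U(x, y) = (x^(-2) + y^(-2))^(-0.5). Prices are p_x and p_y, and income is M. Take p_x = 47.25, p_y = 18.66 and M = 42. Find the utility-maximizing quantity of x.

x* = 0.5778

MRS = MU_x/MU_y = (y/x)^(3). Set equal to p_x/p_y.
Hence y/x = (p_x/p_y)^(1/(3)), i.e. raised to the 1/3 power.
With the ratio pinned down, the budget gives x* = M/(p_x + p_y·(y/x)) and y* = (y/x)·x*.
Numerically y/x = 1.363003, so x* = 42/(47.25 + 18.66·1.363003) = 0.5778.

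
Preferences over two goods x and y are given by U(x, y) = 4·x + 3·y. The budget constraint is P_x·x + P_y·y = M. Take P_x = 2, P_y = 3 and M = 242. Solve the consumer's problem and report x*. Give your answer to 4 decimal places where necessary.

x* = 121

x gives more utility per dollar, so spend all income on x: x* = M/P_x, y* = 0.
Numerically: x* = 121, y* = 0.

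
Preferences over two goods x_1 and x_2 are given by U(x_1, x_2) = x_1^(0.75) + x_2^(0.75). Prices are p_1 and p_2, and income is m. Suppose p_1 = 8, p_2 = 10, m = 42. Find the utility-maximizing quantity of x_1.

x_1* = 3.4722

MRS = MU_x_1/MU_x_2 = (x_2/x_1)^(0.25). Set equal to p_1/p_2.
Hence x_2/x_1 = (p_1/p_2)^(1/(0.25)), i.e. raised to the 4 power.
Substitute x_2 = (x_2/x_1)·x_1 into the budget: x_1* = m/(p_1 + p_2·(x_2/x_1)).
Numerically x_2/x_1 = 0.4096, so x_1* = 42/(8 + 10·0.4096) = 3.4722.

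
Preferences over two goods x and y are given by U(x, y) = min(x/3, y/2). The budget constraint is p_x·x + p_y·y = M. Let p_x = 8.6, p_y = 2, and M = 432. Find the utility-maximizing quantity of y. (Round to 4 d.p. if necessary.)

Here 3·8.6 + 2·2 = 29.8, giving y* = 28.9933.

y* = 28.9933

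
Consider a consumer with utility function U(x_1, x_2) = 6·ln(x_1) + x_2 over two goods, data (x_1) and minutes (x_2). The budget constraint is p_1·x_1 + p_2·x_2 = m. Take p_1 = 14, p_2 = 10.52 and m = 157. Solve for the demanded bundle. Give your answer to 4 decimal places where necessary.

Set MRS = p_1/p_2: (6/x_1)/1 = p_1/p_2.
So x_1*(p_1,p_2) = 6·p_2/p_1, independent of income; and x_2* = (m − 6·p_2)/p_2.
At the given prices: x_1* = 6·10.52/14 = 4.5086, and x_2* = 8.924.

x_1* = 4.5086, x_2* = 8.924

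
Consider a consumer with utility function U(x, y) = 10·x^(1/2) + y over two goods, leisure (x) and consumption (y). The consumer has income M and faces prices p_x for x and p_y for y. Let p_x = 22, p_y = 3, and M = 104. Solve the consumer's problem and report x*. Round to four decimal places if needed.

Plugging in: x* = (5·3/22)² = 0.4649.

x* = 0.4649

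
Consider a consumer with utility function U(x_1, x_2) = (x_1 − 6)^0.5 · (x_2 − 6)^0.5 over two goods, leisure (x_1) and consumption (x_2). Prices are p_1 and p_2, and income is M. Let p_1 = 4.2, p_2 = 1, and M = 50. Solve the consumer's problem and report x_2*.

x_2* = 15.4

MRS = (x_2−6)/(x_1−6). Tangency with p_1/p_2 gives x_2−6 = (p_1/p_2)·(x_1−6).
Substituting into the budget: x_1* = 6 + 0.5·(M − 6·p_1 − 6·p_2)/p_1, and x_2* = 6 + 0.5·(…)/p_2.
Discretionary income = 50 − 6·4.2 − 6·1 = 18.8; x_2* = 6 + 0.5·18.8/1 = 15.4.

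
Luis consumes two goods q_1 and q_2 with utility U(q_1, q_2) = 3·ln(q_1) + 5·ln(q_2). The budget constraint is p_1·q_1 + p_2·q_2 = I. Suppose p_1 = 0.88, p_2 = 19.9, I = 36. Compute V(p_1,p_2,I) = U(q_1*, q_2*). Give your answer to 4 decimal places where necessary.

Tangency: MRS = (3/5)·q_2/q_1 = p_1/p_2.
So 3·p_2·q_2 = 5·p_1·q_1; combined with the budget, a share 0.375 of income goes to q_1.
Demand: q_1*(p_1,p_2,I) = 0.375·I/p_1 and q_2* = 0.625·I/p_2.
At p_1=0.88, p_2=19.9, I=36: q_1* = 0.375·36/0.88 = 15.3409, q_2* = 1.1307.
Utility at the optimum: U(15.3409, 1.1307) = 8.8055.

V = 8.8055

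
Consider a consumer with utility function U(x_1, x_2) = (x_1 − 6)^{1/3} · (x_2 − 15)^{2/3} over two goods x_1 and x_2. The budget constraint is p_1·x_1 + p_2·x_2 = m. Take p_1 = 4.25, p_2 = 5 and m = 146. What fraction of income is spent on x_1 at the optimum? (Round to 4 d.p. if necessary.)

MRS = (1/2)·(x_2−15)/(x_1−6). Tangency with p_1/p_2 gives x_2−15 = 2·(p_1/p_2)·(x_1−6).
Substituting into the budget: x_1* = 6 + 1/3·(m − 6·p_1 − 15·p_2)/p_1, and x_2* = 15 + 2/3·(…)/p_2.
Discretionary income = 146 − 6·4.25 − 15·5 = 45.5; x_1* = 6 + 1/3·45.5/4.25 = 9.5686; x_2* = 15 + 2/3·45.5/5 = 21.0667.
Expenditure on x_1: 4.25·9.5686 = 40.6667; share = 0.2785.

share on x_1 = 0.2785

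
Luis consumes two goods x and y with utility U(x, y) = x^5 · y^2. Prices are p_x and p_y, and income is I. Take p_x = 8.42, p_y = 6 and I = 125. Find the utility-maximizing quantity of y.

The MRS is (5/2)·y/x. Set MRS = p_x/p_y.
So 5·p_y·y = 2·p_x·x; combined with the budget, a share 5/7 of income goes to x.
Demand: x*(p_x,p_y,I) = 5/7·I/p_x and y* = 2/7·I/p_y.
At p_x=8.42, p_y=6, I=125: y* = 2/7·125/6 = 5.9524.

y* = 5.9524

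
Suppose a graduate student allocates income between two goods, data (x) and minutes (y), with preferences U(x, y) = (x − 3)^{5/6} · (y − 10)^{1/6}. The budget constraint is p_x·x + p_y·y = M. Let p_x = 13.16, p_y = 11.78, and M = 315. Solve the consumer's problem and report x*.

x* = 12.9873

This is Cobb-Douglas in (x−3, y−10): tangency gives 5/6·p_y·(y−10) = 1/6·p_x·(x−3).
Substituting into the budget: x* = 3 + 5/6·(M − 3·p_x − 10·p_y)/p_x, and y* = 10 + 1/6·(…)/p_y.
Discretionary income = 315 − 3·13.16 − 10·11.78 = 157.72; x* = 3 + 5/6·157.72/13.16 = 12.9873.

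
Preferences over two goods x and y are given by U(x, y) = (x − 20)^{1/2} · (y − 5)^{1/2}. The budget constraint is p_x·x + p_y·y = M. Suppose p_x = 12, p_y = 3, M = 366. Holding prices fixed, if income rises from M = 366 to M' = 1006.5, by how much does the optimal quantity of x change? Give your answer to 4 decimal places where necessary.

MRS = (y−5)/(x−20). Tangency with p_x/p_y gives y−5 = (p_x/p_y)·(x−20).
Substituting into the budget: x* = 20 + 0.5·(M − 20·p_x − 5·p_y)/p_x, and y* = 5 + 0.5·(…)/p_y.
Discretionary income = 366 − 20·12 − 5·3 = 111; x* = 20 + 0.5·111/12 = 24.625.
At M' = 1006.5: x* = 51.3125. Change: 51.3125 − 24.625 = 26.6875.

Δx* = 26.6875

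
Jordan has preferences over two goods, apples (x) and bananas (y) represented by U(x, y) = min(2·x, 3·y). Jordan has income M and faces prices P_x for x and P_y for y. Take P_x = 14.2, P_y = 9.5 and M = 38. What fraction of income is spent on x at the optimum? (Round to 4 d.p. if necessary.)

share on x = 0.6916

Leontief preferences: the optimum is at the kink where x/3 = y/2, i.e. y = (2/3)·x.
Budget: P_x·x + P_y·(2/3)·x = M, so (3·P_x + 2·P_y)·x = 3·M.
Demand: x*(P_x,P_y,M) = 3·M/(3·P_x + 2·P_y), y* = 2·M/(3·P_x + 2·P_y).
Here 3·14.2 + 2·9.5 = 61.6, giving x* = 1.8506 and y* = 1.2338.
Expenditure on x: 14.2·1.8506 = 26.2792; share = 0.6916.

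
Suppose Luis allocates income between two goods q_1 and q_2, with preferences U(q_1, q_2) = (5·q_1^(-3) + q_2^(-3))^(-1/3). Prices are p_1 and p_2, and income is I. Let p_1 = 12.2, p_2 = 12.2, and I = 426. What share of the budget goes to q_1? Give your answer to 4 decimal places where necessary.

MRS = MU_q_1/MU_q_2 = 5·(q_2/q_1)^(4). Set equal to p_1/p_2.
Hence q_2/q_1 = ((1/5)·p_1/p_2)^(1/(4)), i.e. raised to the 0.25 power.
With the ratio pinned down, the budget gives q_1* = I/(p_1 + p_2·(q_2/q_1)) and q_2* = (q_2/q_1)·q_1*.
Numerically q_2/q_1 = 0.66874, so q_1* = 426/(12.2 + 12.2·0.66874) = 20.9248 and q_2* = 0.66874·20.9248 = 13.9932.
Expenditure on q_1: 12.2·20.9248 = 255.2824; share = 0.5993.

share on q_1 = 0.5993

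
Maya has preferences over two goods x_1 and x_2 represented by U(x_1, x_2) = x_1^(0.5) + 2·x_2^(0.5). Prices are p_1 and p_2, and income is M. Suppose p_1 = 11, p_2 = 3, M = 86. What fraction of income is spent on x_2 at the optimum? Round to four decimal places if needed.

MRS = MU_x_1/MU_x_2 = (1/2)·(x_2/x_1)^(0.5). Set equal to p_1/p_2.
Solve for the ratio: x_2/x_1 = [2·p_1/p_2]^(2).
Substitute x_2 = (x_2/x_1)·x_1 into the budget: x_1* = M/(p_1 + p_2·(x_2/x_1)).
Numerically x_2/x_1 = 53.777778, so x_1* = 86/(11 + 3·53.777778) = 0.499 and x_2* = 53.777778·0.499 = 26.8369.
Expenditure on x_2: 3·26.8369 = 80.5106; share = 0.9362.

share on x_2 = 0.9362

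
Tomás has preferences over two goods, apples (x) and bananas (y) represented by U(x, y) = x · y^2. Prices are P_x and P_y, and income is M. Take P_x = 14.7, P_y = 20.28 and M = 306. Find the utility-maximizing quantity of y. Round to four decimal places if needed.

Tangency: MRS = (1/2)·y/x = P_x/P_y.
Rearranging, P_y·y = 2·P_x·x. Substituting into the budget gives P_x·x·(1 + 2) = M.
Demand: x*(P_x,P_y,M) = 1/3·M/P_x and y* = 2/3·M/P_y.
At P_x=14.7, P_y=20.28, M=306: y* = 2/3·306/20.28 = 10.0592.

y* = 10.0592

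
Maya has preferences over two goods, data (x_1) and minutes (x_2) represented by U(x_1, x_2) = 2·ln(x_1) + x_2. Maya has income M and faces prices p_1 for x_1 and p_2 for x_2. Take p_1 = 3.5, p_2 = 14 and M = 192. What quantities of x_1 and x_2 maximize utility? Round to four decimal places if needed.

At the given prices: x_1* = 2·14/3.5 = 8, and x_2* = 11.7143.

x_1* = 8, x_2* = 11.7143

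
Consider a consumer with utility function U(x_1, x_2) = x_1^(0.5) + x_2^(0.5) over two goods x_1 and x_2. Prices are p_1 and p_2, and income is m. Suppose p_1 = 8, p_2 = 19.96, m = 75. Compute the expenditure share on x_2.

MU_x_1 ∝ x_1^(-0.5), MU_x_2 ∝ x_2^(-0.5), so MRS = (x_2/x_1)^(0.5) = p_1/p_2.
Solve for the ratio: x_2/x_1 = [p_1/p_2]^(2).
Substitute x_2 = (x_2/x_1)·x_1 into the budget: x_1* = m/(p_1 + p_2·(x_2/x_1)).
Numerically x_2/x_1 = 0.160642, so x_1* = 75/(8 + 19.96·0.160642) = 6.6926 and x_2* = 0.160642·6.6926 = 1.0751.
Expenditure on x_2: 19.96·1.0751 = 21.4592; share = 0.2861.

share on x_2 = 0.2861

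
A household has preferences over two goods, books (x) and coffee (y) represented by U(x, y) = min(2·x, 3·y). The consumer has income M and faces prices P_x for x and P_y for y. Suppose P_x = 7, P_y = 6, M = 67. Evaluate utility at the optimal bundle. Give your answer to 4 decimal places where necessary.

V = 12.1818

Leontief preferences: the optimum is at the kink where x/3 = y/2, i.e. y = (2/3)·x.
Budget: P_x·x + P_y·(2/3)·x = M, so (3·P_x + 2·P_y)·x = 3·M.
Demand: x*(P_x,P_y,M) = 3·M/(3·P_x + 2·P_y), y* = 2·M/(3·P_x + 2·P_y).
Here 3·7 + 2·6 = 33, giving x* = 6.0909 and y* = 4.0606.
Utility at the optimum: U(6.0909, 4.0606) = 12.1818.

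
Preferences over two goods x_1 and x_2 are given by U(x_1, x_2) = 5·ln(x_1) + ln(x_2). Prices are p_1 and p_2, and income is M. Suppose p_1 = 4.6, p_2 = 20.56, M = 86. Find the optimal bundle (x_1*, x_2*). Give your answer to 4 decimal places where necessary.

Tangency: MRS = 5·x_2/x_1 = p_1/p_2.
Rearranging, p_2·x_2 = (1/5)·p_1·x_1. Substituting into the budget gives p_1·x_1·(1 + (1/5)) = M.
Demand: x_1*(p_1,p_2,M) = 5/6·M/p_1 and x_2* = 1/6·M/p_2.
At p_1=4.6, p_2=20.56, M=86: x_1* = 5/6·86/4.6 = 15.5797, x_2* = 0.6971.

x_1* = 15.5797, x_2* = 0.6971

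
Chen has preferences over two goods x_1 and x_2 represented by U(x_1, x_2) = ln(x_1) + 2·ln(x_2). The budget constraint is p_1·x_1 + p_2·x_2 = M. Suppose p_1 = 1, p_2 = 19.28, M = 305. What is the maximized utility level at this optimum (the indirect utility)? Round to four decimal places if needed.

V = 9.3333

Tangency: MRS = (1/2)·x_2/x_1 = p_1/p_2.
Rearranging, p_2·x_2 = 2·p_1·x_1. Substituting into the budget gives p_1·x_1·(1 + 2) = M.
Demand: x_1*(p_1,p_2,M) = 1/3·M/p_1 and x_2* = 2/3·M/p_2.
At p_1=1, p_2=19.28, M=305: x_1* = 1/3·305/1 = 101.6667, x_2* = 10.5463.
Utility at the optimum: U(101.6667, 10.5463) = 9.3333.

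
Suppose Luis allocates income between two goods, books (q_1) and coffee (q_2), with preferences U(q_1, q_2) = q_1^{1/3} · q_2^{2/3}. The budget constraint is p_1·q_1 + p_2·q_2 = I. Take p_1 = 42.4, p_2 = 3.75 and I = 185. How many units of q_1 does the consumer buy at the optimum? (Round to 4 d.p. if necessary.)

q_1* = 1.4544

The MRS is (1/2)·q_2/q_1. Set MRS = p_1/p_2.
So 1/3·p_2·q_2 = 2/3·p_1·q_1; combined with the budget, a share 1/3 of income goes to q_1.
Demand: q_1*(p_1,p_2,I) = 1/3·I/p_1 and q_2* = 2/3·I/p_2.
At p_1=42.4, p_2=3.75, I=185: q_1* = 1/3·185/42.4 = 1.4544.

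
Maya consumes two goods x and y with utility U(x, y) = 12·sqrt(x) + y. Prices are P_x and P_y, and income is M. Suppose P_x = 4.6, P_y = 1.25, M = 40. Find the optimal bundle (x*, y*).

x* = 2.6583, y* = 22.2174

MU_x = 6/√x, MU_y = 1. Tangency: 6/√x = P_x/P_y.
Solve: √x = 6·P_y/P_x, so x*(P_x,P_y) = (6·P_y/P_x)², and y* = (M − P_x·x*)/P_y.
Plugging in: x* = (6·1.25/4.6)² = 2.6583, y* = 22.2174.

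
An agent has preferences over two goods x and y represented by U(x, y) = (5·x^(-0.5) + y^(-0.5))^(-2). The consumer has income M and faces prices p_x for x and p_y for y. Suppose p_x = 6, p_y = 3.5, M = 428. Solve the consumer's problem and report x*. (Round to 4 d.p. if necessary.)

x* = 55.4798

MRS = MU_x/MU_y = 5·(y/x)^(1.5). Set equal to p_x/p_y.
Solve for the ratio: y/x = [(1/5)·p_x/p_y]^(2/3).
With the ratio pinned down, the budget gives x* = M/(p_x + p_y·(y/x)) and y* = (y/x)·x*.
Numerically y/x = 0.489864, so x* = 428/(6 + 3.5·0.489864) = 55.4798.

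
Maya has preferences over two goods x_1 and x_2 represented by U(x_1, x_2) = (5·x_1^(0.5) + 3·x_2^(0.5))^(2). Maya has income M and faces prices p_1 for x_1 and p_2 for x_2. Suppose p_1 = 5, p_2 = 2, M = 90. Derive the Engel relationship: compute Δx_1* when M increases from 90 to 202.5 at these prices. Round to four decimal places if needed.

Δx_1* = 11.8421

MRS = MU_x_1/MU_x_2 = (5/3)·(x_2/x_1)^(0.5). Set equal to p_1/p_2.
Hence x_2/x_1 = ((3/5)·p_1/p_2)^(1/(0.5)), i.e. raised to the 2 power.
With the ratio pinned down, the budget gives x_1* = M/(p_1 + p_2·(x_2/x_1)) and x_2* = (x_2/x_1)·x_1*.
Numerically x_2/x_1 = 2.25, so x_1* = 90/(5 + 2·2.25) = 9.4737.
At M' = 202.5: x_1* = 21.3158. Change: 21.3158 − 9.4737 = 11.8421.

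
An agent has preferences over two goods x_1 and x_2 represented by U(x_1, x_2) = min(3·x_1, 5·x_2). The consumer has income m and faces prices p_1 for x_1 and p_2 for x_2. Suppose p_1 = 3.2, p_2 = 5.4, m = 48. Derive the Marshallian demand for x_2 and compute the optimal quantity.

Demand: x_1*(p_1,p_2,m) = 5·m/(5·p_1 + 3·p_2), x_2* = 3·m/(5·p_1 + 3·p_2).
Here 5·3.2 + 3·5.4 = 32.2, giving x_2* = 4.472.

x_2* = 4.472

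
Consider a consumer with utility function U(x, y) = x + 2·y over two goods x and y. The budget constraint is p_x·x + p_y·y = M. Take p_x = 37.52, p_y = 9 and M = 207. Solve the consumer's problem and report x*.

x* = 0

Perfect substitutes: compare marginal utility per dollar. 1/p_x vs 2/p_y → 0.0267 vs 0.2222.
y gives more utility per dollar, so spend all income on y: y* = M/p_y, x* = 0.
Numerically: x* = 0, y* = 23.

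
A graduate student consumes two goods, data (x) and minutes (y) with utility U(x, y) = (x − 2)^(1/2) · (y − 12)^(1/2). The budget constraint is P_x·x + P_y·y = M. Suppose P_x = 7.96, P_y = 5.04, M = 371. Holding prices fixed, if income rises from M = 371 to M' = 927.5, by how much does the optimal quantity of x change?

Substituting into the budget: x* = 2 + 0.5·(M − 2·P_x − 12·P_y)/P_x, and y* = 12 + 0.5·(…)/P_y.
Discretionary income = 371 − 2·7.96 − 12·5.04 = 294.6; x* = 2 + 0.5·294.6/7.96 = 20.505.
At M' = 927.5: x* = 55.4611. Change: 55.4611 − 20.505 = 34.956.

Δx* = 34.956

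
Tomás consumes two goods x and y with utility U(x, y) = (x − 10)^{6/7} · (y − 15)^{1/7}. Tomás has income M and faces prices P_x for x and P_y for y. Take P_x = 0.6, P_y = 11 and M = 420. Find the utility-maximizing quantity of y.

Let x' = x−10, y' = y−15. MRS = 6·y'/x' = P_x/P_y.
After buying the subsistence bundle (10, 15), a share 6/7 of the remaining income goes to x: x* = 10 + 6/7·(M − 10P_x − 15P_y)/P_x.
Discretionary income = 420 − 10·0.6 − 15·11 = 249; y* = 15 + 1/7·249/11 = 18.2338.

y* = 18.2338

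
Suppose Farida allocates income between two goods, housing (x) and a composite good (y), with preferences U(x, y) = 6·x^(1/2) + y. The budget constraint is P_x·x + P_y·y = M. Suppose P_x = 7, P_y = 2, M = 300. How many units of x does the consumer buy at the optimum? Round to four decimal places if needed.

x* = 0.7347

Plugging in: x* = (3·2/7)² = 0.7347.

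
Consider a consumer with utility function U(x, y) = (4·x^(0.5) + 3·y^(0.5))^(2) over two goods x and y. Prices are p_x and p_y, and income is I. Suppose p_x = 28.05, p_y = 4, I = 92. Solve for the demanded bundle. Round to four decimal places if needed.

MRS = MU_x/MU_y = (4/3)·(y/x)^(0.5). Set equal to p_x/p_y.
Hence y/x = ((3/4)·p_x/p_y)^(1/(0.5)), i.e. raised to the 2 power.
Substitute y = (y/x)·x into the budget: x* = I/(p_x + p_y·(y/x)).
Numerically y/x = 27.661025, so x* = 92/(28.05 + 4·27.661025) = 0.6633 and y* = 27.661025·0.6633 = 18.3484.

x* = 0.6633, y* = 18.3484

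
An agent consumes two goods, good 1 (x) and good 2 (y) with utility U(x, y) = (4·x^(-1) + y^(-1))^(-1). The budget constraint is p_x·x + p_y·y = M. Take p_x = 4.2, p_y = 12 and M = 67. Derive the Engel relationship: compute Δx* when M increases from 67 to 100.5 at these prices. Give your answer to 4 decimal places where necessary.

Δx* = 4.3228

MRS = MU_x/MU_y = 4·(y/x)^(2). Set equal to p_x/p_y.
Hence y/x = ((1/4)·p_x/p_y)^(1/(2)), i.e. raised to the 0.5 power.
With the ratio pinned down, the budget gives x* = M/(p_x + p_y·(y/x)) and y* = (y/x)·x*.
Numerically y/x = 0.295804, so x* = 67/(4.2 + 12·0.295804) = 8.6456.
At M' = 100.5: x* = 12.9683. Change: 12.9683 − 8.6456 = 4.3228.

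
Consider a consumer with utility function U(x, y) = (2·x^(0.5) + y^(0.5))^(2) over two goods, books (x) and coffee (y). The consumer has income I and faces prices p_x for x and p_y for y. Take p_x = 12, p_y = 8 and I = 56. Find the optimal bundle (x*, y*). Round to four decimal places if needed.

x* = 3.3939, y* = 1.9091

MRS = MU_x/MU_y = 2·(y/x)^(0.5). Set equal to p_x/p_y.
Hence y/x = ((1/2)·p_x/p_y)^(1/(0.5)), i.e. raised to the 2 power.
With the ratio pinned down, the budget gives x* = I/(p_x + p_y·(y/x)) and y* = (y/x)·x*.
Numerically y/x = 0.5625, so x* = 56/(12 + 8·0.5625) = 3.3939 and y* = 0.5625·3.3939 = 1.9091.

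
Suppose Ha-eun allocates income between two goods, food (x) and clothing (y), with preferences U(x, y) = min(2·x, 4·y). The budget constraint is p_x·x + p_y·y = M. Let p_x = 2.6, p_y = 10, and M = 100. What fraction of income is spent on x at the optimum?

Leontief preferences: the optimum is at the kink where x/4 = y/2, i.e. y = (1/2)·x.
Budget: p_x·x + p_y·(1/2)·x = M, so (4·p_x + 2·p_y)·x = 4·M.
Demand: x*(p_x,p_y,M) = 4·M/(4·p_x + 2·p_y), y* = 2·M/(4·p_x + 2·p_y).
Here 4·2.6 + 2·10 = 30.4, giving x* = 13.1579 and y* = 6.5789.
Expenditure on x: 2.6·13.1579 = 34.2105; share = 0.3421.

share on x = 0.3421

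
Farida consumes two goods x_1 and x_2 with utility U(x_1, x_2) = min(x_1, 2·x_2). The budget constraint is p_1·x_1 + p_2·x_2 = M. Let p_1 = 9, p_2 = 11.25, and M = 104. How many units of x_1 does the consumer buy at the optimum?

With perfect complements, no substitution: consume in ratio x_1:x_2 = 2:1.
Budget: p_1·x_1 + p_2·(1/2)·x_1 = M, so (2·p_1 + p_2)·x_1 = 2·M.
Demand: x_1*(p_1,p_2,M) = 2·M/(2·p_1 + p_2), x_2* = M/(2·p_1 + p_2).
Here 2·9 + 11.25 = 29.25, giving x_1* = 7.1111.

x_1* = 7.1111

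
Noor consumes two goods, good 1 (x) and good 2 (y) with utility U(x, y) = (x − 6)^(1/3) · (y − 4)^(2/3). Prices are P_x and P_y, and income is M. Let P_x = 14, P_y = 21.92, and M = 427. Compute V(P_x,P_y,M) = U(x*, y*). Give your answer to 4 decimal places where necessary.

After buying the subsistence bundle (6, 4), a share 1/3 of the remaining income goes to x: x* = 6 + 1/3·(M − 6P_x − 4P_y)/P_x.
Discretionary income = 427 − 6·14 − 4·21.92 = 255.32; x* = 6 + 1/3·255.32/14 = 12.079; y* = 4 + 2/3·255.32/21.92 = 11.7652.
Utility at the optimum: U(12.079, 11.7652) = 7.1567.

V = 7.1567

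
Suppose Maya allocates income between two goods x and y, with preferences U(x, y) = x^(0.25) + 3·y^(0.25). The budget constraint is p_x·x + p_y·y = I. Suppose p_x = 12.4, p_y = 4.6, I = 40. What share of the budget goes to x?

MU_x ∝ x^(-0.75), MU_y ∝ 3·y^(-0.75), so MRS = (1/3)·(y/x)^(0.75) = p_x/p_y.
Hence y/x = (3·p_x/p_y)^(1/(0.75)), i.e. raised to the 4/3 power.
Substitute y = (y/x)·x into the budget: x* = I/(p_x + p_y·(y/x)).
Numerically y/x = 16.232303, so x* = 40/(12.4 + 4.6·16.232303) = 0.4594 and y* = 16.232303·0.4594 = 7.4572.
Expenditure on x: 12.4·0.4594 = 5.6967; share = 0.1424.

share on x = 0.1424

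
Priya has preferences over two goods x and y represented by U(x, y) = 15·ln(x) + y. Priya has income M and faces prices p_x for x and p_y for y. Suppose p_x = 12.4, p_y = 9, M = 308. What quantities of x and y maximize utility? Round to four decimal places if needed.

x* = 10.8871, y* = 19.2222

At the given prices: x* = 15·9/12.4 = 10.8871, and y* = 19.2222.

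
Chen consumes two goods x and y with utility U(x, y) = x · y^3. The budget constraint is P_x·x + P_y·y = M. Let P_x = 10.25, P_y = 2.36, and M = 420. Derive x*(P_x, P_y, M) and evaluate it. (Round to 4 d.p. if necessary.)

MU_x/MU_y = (y)/(3·x); tangency sets this equal to P_x/P_y.
So P_y·y = 3·P_x·x; combined with the budget, a share 0.25 of income goes to x.
Demand: x*(P_x,P_y,M) = 0.25·M/P_x and y* = 0.75·M/P_y.
At P_x=10.25, P_y=2.36, M=420: x* = 0.25·420/10.25 = 10.2439.

x* = 10.2439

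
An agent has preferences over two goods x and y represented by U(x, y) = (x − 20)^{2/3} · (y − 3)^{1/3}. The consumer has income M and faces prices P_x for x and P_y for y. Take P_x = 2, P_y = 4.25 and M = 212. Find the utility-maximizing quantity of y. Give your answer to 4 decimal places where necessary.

y* = 15.4902

Let x' = x−20, y' = y−3. MRS = 2·y'/x' = P_x/P_y.
Substituting into the budget: x* = 20 + 2/3·(M − 20·P_x − 3·P_y)/P_x, and y* = 3 + 1/3·(…)/P_y.
Discretionary income = 212 − 20·2 − 3·4.25 = 159.25; y* = 3 + 1/3·159.25/4.25 = 15.4902.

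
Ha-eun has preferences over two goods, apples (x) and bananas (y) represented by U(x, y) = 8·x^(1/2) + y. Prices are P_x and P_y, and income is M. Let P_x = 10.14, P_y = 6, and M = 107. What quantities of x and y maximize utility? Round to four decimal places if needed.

Utility is quasi-linear in y; the FOC for x is 4/√x = P_x/P_y.
Thus x* = (4·P_y/P_x)² — independent of M — with the rest of income spent on y.
Plugging in: x* = (4·6/10.14)² = 5.602, y* = 8.3659.

x* = 5.602, y* = 8.3659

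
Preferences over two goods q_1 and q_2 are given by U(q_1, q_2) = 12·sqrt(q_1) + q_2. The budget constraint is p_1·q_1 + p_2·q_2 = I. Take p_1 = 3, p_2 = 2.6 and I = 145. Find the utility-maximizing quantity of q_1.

q_1* = 27.04

Utility is quasi-linear in q_2; the FOC for q_1 is 6/√q_1 = p_1/p_2.
Thus q_1* = (6·p_2/p_1)² — independent of I — with the rest of income spent on q_2.
Plugging in: q_1* = (6·2.6/3)² = 27.04.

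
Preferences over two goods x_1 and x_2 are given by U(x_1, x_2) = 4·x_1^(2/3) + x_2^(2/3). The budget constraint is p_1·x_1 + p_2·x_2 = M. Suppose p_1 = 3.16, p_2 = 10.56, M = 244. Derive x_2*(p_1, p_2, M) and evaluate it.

x_2* = 0.0323

With the ratio pinned down, the budget gives x_1* = M/(p_1 + p_2·(x_2/x_1)) and x_2* = (x_2/x_1)·x_1*.
Numerically x_2/x_1 = 0.000419, so x_1* = 244/(3.16 + 10.56·0.000419) = 77.1073 and x_2* = 0.000419·77.1073 = 0.0323.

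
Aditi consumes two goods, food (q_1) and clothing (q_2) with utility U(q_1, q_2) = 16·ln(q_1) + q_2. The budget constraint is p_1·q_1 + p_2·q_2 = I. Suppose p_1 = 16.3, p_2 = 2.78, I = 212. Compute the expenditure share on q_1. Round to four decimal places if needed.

share on q_1 = 0.2098

So q_1*(p_1,p_2) = 16·p_2/p_1, independent of income; and q_2* = (I − 16·p_2)/p_2.
At the given prices: q_1* = 16·2.78/16.3 = 2.7288, and q_2* = 60.259.
Expenditure on q_1: 16.3·2.7288 = 44.48; share = 0.2098.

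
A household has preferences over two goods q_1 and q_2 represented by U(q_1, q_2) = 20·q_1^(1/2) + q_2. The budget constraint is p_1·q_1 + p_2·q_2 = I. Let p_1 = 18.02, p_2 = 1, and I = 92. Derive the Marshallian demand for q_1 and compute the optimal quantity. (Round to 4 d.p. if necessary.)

Utility is quasi-linear in q_2; the FOC for q_1 is 10/√q_1 = p_1/p_2.
Thus q_1* = (10·p_2/p_1)² — independent of I — with the rest of income spent on q_2.
Plugging in: q_1* = (10·1/18.02)² = 0.308.

q_1* = 0.308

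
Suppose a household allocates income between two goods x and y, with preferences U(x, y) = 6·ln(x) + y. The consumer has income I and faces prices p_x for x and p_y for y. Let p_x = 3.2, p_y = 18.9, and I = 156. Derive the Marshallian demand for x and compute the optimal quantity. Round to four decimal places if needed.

x* = 35.4375

MU_x = 6/x, MU_y = 1. Tangency: 6/x = p_x/p_y.
So x*(p_x,p_y) = 6·p_y/p_x, independent of income; and y* = (I − 6·p_y)/p_y.
At the given prices: x* = 6·18.9/3.2 = 35.4375.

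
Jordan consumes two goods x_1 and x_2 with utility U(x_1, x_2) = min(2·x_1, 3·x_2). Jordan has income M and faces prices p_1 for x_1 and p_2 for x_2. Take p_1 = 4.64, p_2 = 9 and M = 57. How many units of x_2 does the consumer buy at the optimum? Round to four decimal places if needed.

Here 3·4.64 + 2·9 = 31.92, giving x_2* = 3.5714.

x_2* = 3.5714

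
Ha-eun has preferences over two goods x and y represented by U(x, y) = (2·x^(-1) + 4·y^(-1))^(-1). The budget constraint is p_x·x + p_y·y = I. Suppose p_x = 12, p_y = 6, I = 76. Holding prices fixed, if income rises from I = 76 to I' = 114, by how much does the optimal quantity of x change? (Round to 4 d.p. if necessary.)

Δx* = 1.5833

MRS = MU_x/MU_y = (1/2)·(y/x)^(2). Set equal to p_x/p_y.
Solve for the ratio: y/x = [2·p_x/p_y]^(0.5).
With the ratio pinned down, the budget gives x* = I/(p_x + p_y·(y/x)) and y* = (y/x)·x*.
Numerically y/x = 2, so x* = 76/(12 + 6·2) = 3.1667.
At I' = 114: x* = 4.75. Change: 4.75 − 3.1667 = 1.5833.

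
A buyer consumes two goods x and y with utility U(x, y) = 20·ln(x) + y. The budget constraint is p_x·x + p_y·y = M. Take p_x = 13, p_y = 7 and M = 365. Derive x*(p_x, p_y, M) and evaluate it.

x* = 10.7692

Set MRS = p_x/p_y: (20/x)/1 = p_x/p_y.
So x*(p_x,p_y) = 20·p_y/p_x, independent of income; and y* = (M − 20·p_y)/p_y.
At the given prices: x* = 20·7/13 = 10.7692.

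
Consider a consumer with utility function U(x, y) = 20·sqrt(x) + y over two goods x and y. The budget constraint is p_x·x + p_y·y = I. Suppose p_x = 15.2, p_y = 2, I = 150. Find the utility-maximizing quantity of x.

Thus x* = (10·p_y/p_x)² — independent of I — with the rest of income spent on y.
Plugging in: x* = (10·2/15.2)² = 1.7313.

x* = 1.7313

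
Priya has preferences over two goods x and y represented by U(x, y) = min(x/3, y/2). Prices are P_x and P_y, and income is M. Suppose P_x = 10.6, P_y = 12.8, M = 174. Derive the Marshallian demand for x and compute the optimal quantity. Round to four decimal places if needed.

x* = 9.0941

Leontief preferences: the optimum is at the kink where x/3 = y/2, i.e. y = (2/3)·x.
Budget: P_x·x + P_y·(2/3)·x = M, so (3·P_x + 2·P_y)·x = 3·M.
Demand: x*(P_x,P_y,M) = 3·M/(3·P_x + 2·P_y), y* = 2·M/(3·P_x + 2·P_y).
Here 3·10.6 + 2·12.8 = 57.4, giving x* = 9.0941.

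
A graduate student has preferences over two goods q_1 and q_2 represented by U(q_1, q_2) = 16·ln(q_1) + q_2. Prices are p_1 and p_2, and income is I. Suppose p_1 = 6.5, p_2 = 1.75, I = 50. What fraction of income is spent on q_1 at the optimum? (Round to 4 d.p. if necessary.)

share on q_1 = 0.56

Set MRS = p_1/p_2: (16/q_1)/1 = p_1/p_2.
So q_1*(p_1,p_2) = 16·p_2/p_1, independent of income; and q_2* = (I − 16·p_2)/p_2.
At the given prices: q_1* = 16·1.75/6.5 = 4.3077, and q_2* = 12.5714.
Expenditure on q_1: 6.5·4.3077 = 28; share = 0.56.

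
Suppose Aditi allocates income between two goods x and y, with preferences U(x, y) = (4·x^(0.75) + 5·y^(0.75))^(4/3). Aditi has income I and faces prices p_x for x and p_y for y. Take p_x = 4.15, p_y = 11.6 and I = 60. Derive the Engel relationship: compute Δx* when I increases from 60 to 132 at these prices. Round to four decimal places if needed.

Δx* = 15.6049

MRS = MU_x/MU_y = (4/5)·(y/x)^(0.25). Set equal to p_x/p_y.
Solve for the ratio: y/x = [(5/4)·p_x/p_y]^(4).
Substitute y = (y/x)·x into the budget: x* = I/(p_x + p_y·(y/x)).
Numerically y/x = 0.039995, so x* = 60/(4.15 + 11.6·0.039995) = 13.0041.
At I' = 132: x* = 28.609. Change: 28.609 − 13.0041 = 15.6049.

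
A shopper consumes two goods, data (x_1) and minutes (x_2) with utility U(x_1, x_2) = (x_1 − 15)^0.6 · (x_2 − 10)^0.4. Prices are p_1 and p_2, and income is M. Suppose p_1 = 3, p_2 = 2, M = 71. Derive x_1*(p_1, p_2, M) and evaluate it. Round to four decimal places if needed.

x_1* = 16.2

MRS = (3/2)·(x_2−10)/(x_1−15). Tangency with p_1/p_2 gives x_2−10 = (2/3)·(p_1/p_2)·(x_1−15).
Substituting into the budget: x_1* = 15 + 0.6·(M − 15·p_1 − 10·p_2)/p_1, and x_2* = 10 + 0.4·(…)/p_2.
Discretionary income = 71 − 15·3 − 10·2 = 6; x_1* = 15 + 0.6·6/3 = 16.2.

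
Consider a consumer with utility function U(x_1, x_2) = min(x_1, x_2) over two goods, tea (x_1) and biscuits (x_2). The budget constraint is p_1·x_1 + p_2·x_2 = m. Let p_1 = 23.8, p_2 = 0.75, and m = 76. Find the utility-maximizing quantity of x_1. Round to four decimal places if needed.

x_1* = 3.0957

With perfect complements, no substitution: consume in ratio x_1:x_2 = 1:1.
Budget: p_1·x_1 + p_2·x_1 = m, so (p_1 + p_2)·x_1 = m.
Demand: x_1*(p_1,p_2,m) = m/(p_1 + p_2), x_2* = m/(p_1 + p_2).
Here 23.8 + 0.75 = 24.55, giving x_1* = 3.0957.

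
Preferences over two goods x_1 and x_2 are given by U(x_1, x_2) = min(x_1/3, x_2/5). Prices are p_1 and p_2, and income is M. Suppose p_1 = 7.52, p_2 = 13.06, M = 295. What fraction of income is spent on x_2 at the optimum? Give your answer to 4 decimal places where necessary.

share on x_2 = 0.7432

Here 3·7.52 + 5·13.06 = 87.86, giving x_1* = 10.0728 and x_2* = 16.7881.
Expenditure on x_2: 13.06·16.7881 = 219.2522; share = 0.7432.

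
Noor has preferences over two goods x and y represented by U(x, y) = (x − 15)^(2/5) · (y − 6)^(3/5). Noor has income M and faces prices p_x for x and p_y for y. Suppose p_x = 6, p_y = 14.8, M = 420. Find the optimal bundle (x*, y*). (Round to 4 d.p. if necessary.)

x* = 31.08, y* = 15.7784

This is Cobb-Douglas in (x−15, y−6): tangency gives 0.4·p_y·(y−6) = 0.6·p_x·(x−15).
After buying the subsistence bundle (15, 6), a share 0.4 of the remaining income goes to x: x* = 15 + 0.4·(M − 15p_x − 6p_y)/p_x.
Discretionary income = 420 − 15·6 − 6·14.8 = 241.2; x* = 15 + 0.4·241.2/6 = 31.08; y* = 6 + 0.6·241.2/14.8 = 15.7784.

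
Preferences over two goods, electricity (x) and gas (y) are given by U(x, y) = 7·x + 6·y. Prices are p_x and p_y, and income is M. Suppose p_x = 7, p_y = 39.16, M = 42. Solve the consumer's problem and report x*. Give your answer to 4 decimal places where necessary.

Linear utility — the consumer picks whichever good has higher MU/price: 7/7 = 1 vs 6/39.16 = 0.1532.
x gives more utility per dollar, so spend all income on x: x* = M/p_x, y* = 0.
Numerically: x* = 6, y* = 0.

x* = 6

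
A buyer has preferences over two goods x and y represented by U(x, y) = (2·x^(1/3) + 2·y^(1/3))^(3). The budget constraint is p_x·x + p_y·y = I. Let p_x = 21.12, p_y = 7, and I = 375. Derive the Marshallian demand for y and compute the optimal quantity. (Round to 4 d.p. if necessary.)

From the CES first-order condition, (y/x)^(2/3) = p_x/p_y.
Solve for the ratio: y/x = [p_x/p_y]^(1.5).
With the ratio pinned down, the budget gives x* = I/(p_x + p_y·(y/x)) and y* = (y/x)·x*.
Numerically y/x = 5.240754, so x* = 375/(21.12 + 7·5.240754) = 6.4873 and y* = 5.240754·6.4873 = 33.9983.

y* = 33.9983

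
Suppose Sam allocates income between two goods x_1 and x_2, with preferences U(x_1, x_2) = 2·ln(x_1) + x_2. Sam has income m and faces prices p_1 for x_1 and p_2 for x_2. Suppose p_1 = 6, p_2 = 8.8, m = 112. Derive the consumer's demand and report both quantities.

MU_x_1 = 2/x_1, MU_x_2 = 1. Tangency: 2/x_1 = p_1/p_2.
So x_1*(p_1,p_2) = 2·p_2/p_1, independent of income; and x_2* = (m − 2·p_2)/p_2.
At the given prices: x_1* = 2·8.8/6 = 2.9333, and x_2* = 10.7273.

x_1* = 2.9333, x_2* = 10.7273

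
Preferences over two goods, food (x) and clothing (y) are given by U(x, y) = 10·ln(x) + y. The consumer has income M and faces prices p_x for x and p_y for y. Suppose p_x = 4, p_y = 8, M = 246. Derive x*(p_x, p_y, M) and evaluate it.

So x*(p_x,p_y) = 10·p_y/p_x, independent of income; and y* = (M − 10·p_y)/p_y.
At the given prices: x* = 10·8/4 = 20.

x* = 20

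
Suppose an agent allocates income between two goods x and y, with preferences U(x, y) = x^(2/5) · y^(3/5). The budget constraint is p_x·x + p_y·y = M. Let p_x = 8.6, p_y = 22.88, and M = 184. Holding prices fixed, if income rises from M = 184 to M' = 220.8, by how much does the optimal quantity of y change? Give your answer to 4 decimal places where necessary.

MU_x/MU_y = (0.4·y)/(0.6·x); tangency sets this equal to p_x/p_y.
So 0.4·p_y·y = 0.6·p_x·x; combined with the budget, a share 0.4 of income goes to x.
Demand: x*(p_x,p_y,M) = 0.4·M/p_x and y* = 0.6·M/p_y.
At p_x=8.6, p_y=22.88, M=184: y* = 0.6·184/22.88 = 4.8252.
At M' = 220.8: y* = 5.7902. Change: 5.7902 − 4.8252 = 0.965.

Δy* = 0.965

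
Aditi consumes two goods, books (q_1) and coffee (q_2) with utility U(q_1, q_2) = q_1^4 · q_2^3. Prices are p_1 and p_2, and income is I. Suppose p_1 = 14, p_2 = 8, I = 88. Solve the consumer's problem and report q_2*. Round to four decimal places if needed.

q_2* = 4.7143

The MRS is (4/3)·q_2/q_1. Set MRS = p_1/p_2.
Rearranging, p_2·q_2 = (3/4)·p_1·q_1. Substituting into the budget gives p_1·q_1·(1 + (3/4)) = I.
Demand: q_1*(p_1,p_2,I) = 4/7·I/p_1 and q_2* = 3/7·I/p_2.
At p_1=14, p_2=8, I=88: q_2* = 3/7·88/8 = 4.7143.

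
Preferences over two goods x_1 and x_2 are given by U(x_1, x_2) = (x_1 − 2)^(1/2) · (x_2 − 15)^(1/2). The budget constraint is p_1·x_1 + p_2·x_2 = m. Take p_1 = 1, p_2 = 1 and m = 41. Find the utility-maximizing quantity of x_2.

x_2* = 27

This is Cobb-Douglas in (x_1−2, x_2−15): tangency gives 0.5·p_2·(x_2−15) = 0.5·p_1·(x_1−2).
After buying the subsistence bundle (2, 15), a share 0.5 of the remaining income goes to x_1: x_1* = 2 + 0.5·(m − 2p_1 − 15p_2)/p_1.
Discretionary income = 41 − 2·1 − 15·1 = 24; x_2* = 15 + 0.5·24/1 = 27.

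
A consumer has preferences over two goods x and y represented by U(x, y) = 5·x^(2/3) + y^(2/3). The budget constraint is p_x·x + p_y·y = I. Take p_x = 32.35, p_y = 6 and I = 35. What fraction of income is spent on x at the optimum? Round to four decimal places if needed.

share on x = 0.8113

MRS = MU_x/MU_y = 5·(y/x)^(1/3). Set equal to p_x/p_y.
Solve for the ratio: y/x = [(1/5)·p_x/p_y]^(3).
With the ratio pinned down, the budget gives x* = I/(p_x + p_y·(y/x)) and y* = (y/x)·x*.
Numerically y/x = 1.253889, so x* = 35/(32.35 + 6·1.253889) = 0.8778 and y* = 1.253889·0.8778 = 1.1006.
Expenditure on x: 32.35·0.8778 = 28.3962; share = 0.8113.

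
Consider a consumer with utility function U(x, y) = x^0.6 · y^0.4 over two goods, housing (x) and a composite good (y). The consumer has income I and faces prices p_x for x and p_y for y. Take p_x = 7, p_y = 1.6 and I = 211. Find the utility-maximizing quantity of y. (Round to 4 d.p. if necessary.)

The MRS is (3/2)·y/x. Set MRS = p_x/p_y.
Rearranging, p_y·y = (2/3)·p_x·x. Substituting into the budget gives p_x·x·(1 + (2/3)) = I.
Demand: x*(p_x,p_y,I) = 0.6·I/p_x and y* = 0.4·I/p_y.
At p_x=7, p_y=1.6, I=211: y* = 0.4·211/1.6 = 52.75.

y* = 52.75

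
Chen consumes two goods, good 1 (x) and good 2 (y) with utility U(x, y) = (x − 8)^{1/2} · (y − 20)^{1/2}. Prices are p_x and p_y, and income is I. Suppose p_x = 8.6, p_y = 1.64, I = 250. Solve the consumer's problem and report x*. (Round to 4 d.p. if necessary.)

x* = 16.6279

Let x' = x−8, y' = y−20. MRS = y'/x' = p_x/p_y.
Substituting into the budget: x* = 8 + 0.5·(I − 8·p_x − 20·p_y)/p_x, and y* = 20 + 0.5·(…)/p_y.
Discretionary income = 250 − 8·8.6 − 20·1.64 = 148.4; x* = 8 + 0.5·148.4/8.6 = 16.6279.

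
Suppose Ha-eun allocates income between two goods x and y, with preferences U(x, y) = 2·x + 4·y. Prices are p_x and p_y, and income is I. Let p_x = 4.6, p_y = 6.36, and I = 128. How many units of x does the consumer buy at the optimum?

x* = 0

y gives more utility per dollar, so spend all income on y: y* = I/p_y, x* = 0.
Numerically: x* = 0, y* = 20.1258.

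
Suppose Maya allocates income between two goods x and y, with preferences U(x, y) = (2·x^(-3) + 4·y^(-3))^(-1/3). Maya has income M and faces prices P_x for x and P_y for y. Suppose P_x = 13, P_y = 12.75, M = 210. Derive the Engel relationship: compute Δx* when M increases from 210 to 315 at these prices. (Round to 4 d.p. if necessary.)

Δx* = 3.7186

From the CES first-order condition, (1/2)·(y/x)^(4) = P_x/P_y.
Hence y/x = (2·P_x/P_y)^(1/(4)), i.e. raised to the 0.25 power.
Substitute y = (y/x)·x into the budget: x* = M/(P_x + P_y·(y/x)).
Numerically y/x = 1.194994, so x* = 210/(13 + 12.75·1.194994) = 7.4373.
At M' = 315: x* = 11.1559. Change: 11.1559 − 7.4373 = 3.7186.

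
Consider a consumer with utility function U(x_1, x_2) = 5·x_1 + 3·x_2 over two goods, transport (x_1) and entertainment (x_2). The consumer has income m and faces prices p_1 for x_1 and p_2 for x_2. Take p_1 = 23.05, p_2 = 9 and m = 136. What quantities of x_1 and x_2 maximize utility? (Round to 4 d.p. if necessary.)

x_1* = 0, x_2* = 15.1111

Perfect substitutes: compare marginal utility per dollar. 5/p_1 vs 3/p_2 → 0.2169 vs 0.3333.
x_2 gives more utility per dollar, so spend all income on x_2: x_2* = m/p_2, x_1* = 0.
Numerically: x_1* = 0, x_2* = 15.1111.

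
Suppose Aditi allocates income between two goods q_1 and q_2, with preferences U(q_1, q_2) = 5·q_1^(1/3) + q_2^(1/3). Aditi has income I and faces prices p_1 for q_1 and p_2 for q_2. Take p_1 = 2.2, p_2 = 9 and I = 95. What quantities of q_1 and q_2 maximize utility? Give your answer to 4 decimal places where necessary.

With the ratio pinned down, the budget gives q_1* = I/(p_1 + p_2·(q_2/q_1)) and q_2* = (q_2/q_1)·q_1*.
Numerically q_2/q_1 = 0.01081, so q_1* = 95/(2.2 + 9·0.01081) = 41.3531 and q_2* = 0.01081·41.3531 = 0.447.

q_1* = 41.3531, q_2* = 0.447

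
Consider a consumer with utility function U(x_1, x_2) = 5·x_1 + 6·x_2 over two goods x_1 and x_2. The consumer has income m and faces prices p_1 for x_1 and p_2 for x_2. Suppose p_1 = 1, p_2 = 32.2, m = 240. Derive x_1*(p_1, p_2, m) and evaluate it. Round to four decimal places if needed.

Linear utility — the consumer picks whichever good has higher MU/price: 5/1 = 5 vs 6/32.2 = 0.1863.
x_1 gives more utility per dollar, so spend all income on x_1: x_1* = m/p_1, x_2* = 0.
Numerically: x_1* = 240, x_2* = 0.

x_1* = 240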